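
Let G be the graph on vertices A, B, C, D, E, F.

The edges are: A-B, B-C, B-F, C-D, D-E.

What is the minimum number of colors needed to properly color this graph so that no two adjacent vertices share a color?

2

B and F are adjacent, so at least 2 colors are needed.
One proper 2-coloring: A=2, B=1, C=2, D=1, E=2, F=2. No two adjacent vertices share a color.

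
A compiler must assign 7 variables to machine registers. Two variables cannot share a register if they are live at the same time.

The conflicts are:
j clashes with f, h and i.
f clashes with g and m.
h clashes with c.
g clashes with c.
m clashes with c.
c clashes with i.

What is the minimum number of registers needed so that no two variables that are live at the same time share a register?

3

The cycle c-m-f-j-i-c has odd length 5, so it cannot be 2-colored; at least 3 registers are needed.
Using 3 registers: j=2, f=1, h=3, g=2, m=2, c=1, i=3. Each listed conflict is separated.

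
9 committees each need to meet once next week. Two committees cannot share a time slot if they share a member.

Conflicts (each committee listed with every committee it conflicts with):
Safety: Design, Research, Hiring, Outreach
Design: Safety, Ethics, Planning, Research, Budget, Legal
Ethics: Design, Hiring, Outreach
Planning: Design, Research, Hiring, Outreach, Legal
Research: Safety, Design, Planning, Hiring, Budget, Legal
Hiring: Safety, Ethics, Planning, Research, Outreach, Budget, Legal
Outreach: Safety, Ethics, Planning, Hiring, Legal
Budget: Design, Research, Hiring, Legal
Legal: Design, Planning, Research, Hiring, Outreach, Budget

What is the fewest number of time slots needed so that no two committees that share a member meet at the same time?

Planning, Research, Hiring, Legal are mutually in conflict, so at least 4 time slots are needed.
4 time slots suffice: time slot 1 → {Design, Hiring}; time slot 2 → {Safety, Ethics, Legal}; time slot 3 → {Research, Outreach}; time slot 4 → {Planning, Budget}. Each listed conflict is separated.

4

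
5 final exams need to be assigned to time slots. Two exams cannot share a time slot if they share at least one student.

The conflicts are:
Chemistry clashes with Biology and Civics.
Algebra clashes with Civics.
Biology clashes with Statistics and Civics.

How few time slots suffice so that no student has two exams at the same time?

3

Chemistry, Biology, Civics are mutually in conflict, so at least 3 time slots are needed.
3 time slots suffice: Chemistry=3, Algebra=2, Biology=2, Statistics=1, Civics=1. No two conflicting exams share a time slot.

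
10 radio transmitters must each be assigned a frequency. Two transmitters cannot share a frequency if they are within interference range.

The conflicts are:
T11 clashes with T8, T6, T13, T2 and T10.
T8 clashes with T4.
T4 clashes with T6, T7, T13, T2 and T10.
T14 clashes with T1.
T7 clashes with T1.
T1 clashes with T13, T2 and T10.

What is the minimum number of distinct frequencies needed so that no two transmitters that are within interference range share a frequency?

2

T4 and T13 conflict, so at least 2 frequencies are needed.
2 frequencies suffice: frequency 1 → {T11, T4, T1}; frequency 2 → {T8, T14, T6, T7, T13, T2, T10}. Each listed conflict is separated.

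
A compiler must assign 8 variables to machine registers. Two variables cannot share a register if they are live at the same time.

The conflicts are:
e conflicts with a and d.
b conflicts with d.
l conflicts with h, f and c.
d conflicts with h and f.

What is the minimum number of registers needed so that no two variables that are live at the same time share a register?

2

d and h conflict, so at least 2 registers are needed.
Using 2 registers: e=2, b=2, a=1, l=1, d=1, h=2, f=2, c=2. Each listed conflict is separated.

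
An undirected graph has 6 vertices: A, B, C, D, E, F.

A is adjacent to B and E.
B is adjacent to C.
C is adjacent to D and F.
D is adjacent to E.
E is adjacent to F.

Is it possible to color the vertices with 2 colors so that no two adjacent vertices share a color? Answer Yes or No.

No

The cycle A-B-C-D-E-A has odd length 5, so it cannot be 2-colored; at least 3 colors are needed.
So 2 colors are not enough.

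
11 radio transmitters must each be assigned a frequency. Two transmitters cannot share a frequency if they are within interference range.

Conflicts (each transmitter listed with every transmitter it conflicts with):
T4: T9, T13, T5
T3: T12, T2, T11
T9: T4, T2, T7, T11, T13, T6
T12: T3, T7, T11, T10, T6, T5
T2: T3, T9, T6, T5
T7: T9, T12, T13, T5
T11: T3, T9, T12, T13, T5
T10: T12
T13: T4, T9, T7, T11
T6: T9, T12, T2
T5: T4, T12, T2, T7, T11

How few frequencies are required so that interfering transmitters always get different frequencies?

3

T9, T11, T13 are mutually in conflict, so at least 3 frequencies are needed.
3 frequencies suffice: frequency 1 → {T9, T12}; frequency 2 → {T4, T2, T7, T11, T10}; frequency 3 → {T3, T13, T6, T5}. Every pair that conflicts lands in different frequencies.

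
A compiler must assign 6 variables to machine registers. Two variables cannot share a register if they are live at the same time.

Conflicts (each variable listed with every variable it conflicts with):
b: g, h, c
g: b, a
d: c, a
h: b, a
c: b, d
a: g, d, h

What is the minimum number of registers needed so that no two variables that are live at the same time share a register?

3

The cycle b-h-a-d-c-b has odd length 5, so it cannot be 2-colored; at least 3 registers are needed.
3 registers suffice: register 1 → {b, a}; register 2 → {g, d, h}; register 3 → {c}. Each listed conflict is separated.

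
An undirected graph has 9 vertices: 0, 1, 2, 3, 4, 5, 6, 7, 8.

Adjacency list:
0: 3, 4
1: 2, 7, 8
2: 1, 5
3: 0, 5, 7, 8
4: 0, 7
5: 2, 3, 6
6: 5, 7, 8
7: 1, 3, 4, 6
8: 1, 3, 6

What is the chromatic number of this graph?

3

The cycle 5-3-7-1-2-5 has odd length 5, so it cannot be 2-colored; at least 3 colors are needed.
A valid assignment using 3 colors: 0=red, 1=blue, 2=green, 3=blue, 4=blue, 5=red, 6=blue, 7=red, 8=red. Each edge has distinct colors on its endpoints.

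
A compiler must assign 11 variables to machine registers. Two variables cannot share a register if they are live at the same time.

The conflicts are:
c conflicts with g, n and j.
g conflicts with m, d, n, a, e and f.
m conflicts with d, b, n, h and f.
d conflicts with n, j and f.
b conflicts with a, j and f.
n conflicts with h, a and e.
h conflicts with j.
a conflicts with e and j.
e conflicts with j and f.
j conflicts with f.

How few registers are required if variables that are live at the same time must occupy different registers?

4

g, m, d, n are mutually in conflict, so at least 4 registers are needed.
Using 4 registers: c=3, g=1, m=3, d=4, b=4, n=2, h=4, a=3, e=4, j=1, f=2. Each listed conflict is separated.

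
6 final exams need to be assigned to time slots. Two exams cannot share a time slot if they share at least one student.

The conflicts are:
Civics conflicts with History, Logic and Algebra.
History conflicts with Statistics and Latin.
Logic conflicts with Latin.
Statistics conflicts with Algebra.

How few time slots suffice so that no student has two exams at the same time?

2

History and Statistics conflict, so at least 2 time slots are needed.
2 time slots suffice: time slot 1 → {History, Logic, Algebra}; time slot 2 → {Civics, Statistics, Latin}. No two conflicting exams share a time slot.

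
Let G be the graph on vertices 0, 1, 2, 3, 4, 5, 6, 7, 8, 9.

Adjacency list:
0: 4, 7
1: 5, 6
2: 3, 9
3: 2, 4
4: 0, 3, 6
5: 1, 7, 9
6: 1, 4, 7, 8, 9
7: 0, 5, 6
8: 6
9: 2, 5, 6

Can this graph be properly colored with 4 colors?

Yes

The chromatic number is 3. The cycle 4-3-2-9-6-4 has odd length 5, so it cannot be 2-colored; at least 3 colors are needed.
3 colors suffice: color red → {0, 2, 5, 6}; color blue → {1, 4, 7, 8, 9}; color green → {3}.
Since 4 ≥ 3, a proper 4-coloring certainly exists.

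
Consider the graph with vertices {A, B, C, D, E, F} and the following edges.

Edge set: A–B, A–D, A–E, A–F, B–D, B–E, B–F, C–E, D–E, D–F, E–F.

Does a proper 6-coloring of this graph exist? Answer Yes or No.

Yes

The chromatic number is 5. A, B, D, E, F form a clique, so at least 5 colors are needed.
5 colors suffice: color red → {E}; color blue → {C, F}; color green → {D}; color yellow → {A}; color purple → {B}.
Since 6 ≥ 5, a proper 6-coloring certainly exists.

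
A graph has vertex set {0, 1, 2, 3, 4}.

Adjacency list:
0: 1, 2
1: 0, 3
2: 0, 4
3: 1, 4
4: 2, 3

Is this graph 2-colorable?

The cycle 0-1-3-4-2-0 has odd length 5, so it cannot be 2-colored; at least 3 colors are needed.
So 2 colors are not enough.

No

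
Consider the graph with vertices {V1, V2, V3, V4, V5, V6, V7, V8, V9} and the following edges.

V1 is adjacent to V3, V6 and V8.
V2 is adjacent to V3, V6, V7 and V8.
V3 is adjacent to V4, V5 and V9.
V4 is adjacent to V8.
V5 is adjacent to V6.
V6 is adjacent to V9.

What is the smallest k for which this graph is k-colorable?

2

V3 and V5 are adjacent, so at least 2 colors are needed.
2 colors suffice: V1=blue, V2=blue, V3=red, V4=blue, V5=blue, V6=red, V7=red, V8=red, V9=blue. No two adjacent vertices share a color.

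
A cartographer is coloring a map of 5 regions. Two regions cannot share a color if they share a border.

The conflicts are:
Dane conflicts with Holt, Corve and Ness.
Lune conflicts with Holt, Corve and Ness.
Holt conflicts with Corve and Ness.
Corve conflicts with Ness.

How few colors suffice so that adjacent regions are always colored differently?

Dane, Holt, Corve, Ness are mutually in conflict, so at least 4 colors are needed.
4 colors suffice: Dane=4, Lune=4, Holt=3, Corve=2, Ness=1. Every pair that conflicts lands in different colors.

4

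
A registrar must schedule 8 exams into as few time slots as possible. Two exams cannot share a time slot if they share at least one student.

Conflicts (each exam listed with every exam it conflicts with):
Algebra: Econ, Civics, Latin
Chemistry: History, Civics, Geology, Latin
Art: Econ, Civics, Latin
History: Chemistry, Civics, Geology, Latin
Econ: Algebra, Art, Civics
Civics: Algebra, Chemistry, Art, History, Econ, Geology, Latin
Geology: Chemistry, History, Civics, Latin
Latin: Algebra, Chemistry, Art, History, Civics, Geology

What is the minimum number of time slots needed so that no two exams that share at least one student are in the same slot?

Chemistry, History, Civics, Geology, Latin are mutually in conflict, so at least 5 time slots are needed.
Using 5 time slots: Algebra=3, Chemistry=3, Art=3, History=4, Econ=2, Civics=1, Geology=5, Latin=2. No two conflicting exams share a time slot.

5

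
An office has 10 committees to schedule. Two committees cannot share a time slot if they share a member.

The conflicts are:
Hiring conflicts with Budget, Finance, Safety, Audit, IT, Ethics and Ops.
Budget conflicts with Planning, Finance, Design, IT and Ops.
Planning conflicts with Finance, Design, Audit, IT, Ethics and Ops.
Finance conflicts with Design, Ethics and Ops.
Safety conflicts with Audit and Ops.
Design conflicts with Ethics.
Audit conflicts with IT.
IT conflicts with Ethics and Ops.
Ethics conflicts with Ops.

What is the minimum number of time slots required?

Hiring, IT, Ethics, Ops pairwise conflict, so at least 4 time slots are needed.
4 time slots suffice: time slot 1 → {Hiring, Planning}; time slot 2 → {Design, Audit, Ops}; time slot 3 → {Finance, Safety, IT}; time slot 4 → {Budget, Ethics}. Each listed conflict is separated.

4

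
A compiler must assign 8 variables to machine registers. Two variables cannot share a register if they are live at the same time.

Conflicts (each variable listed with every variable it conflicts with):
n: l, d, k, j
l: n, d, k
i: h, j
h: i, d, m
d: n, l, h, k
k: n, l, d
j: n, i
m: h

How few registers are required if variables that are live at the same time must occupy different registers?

4

n, l, d, k all conflict with each other, so at least 4 registers are needed.
4 registers suffice: register 1 → {n, h}; register 2 → {i, d, m}; register 3 → {l, j}; register 4 → {k}. Every pair that conflicts lands in different registers.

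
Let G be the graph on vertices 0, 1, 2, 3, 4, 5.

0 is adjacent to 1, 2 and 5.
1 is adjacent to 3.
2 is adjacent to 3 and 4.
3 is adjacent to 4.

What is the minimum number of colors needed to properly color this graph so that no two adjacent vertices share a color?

3

2, 3, 4 form a triangle, so at least 3 colors are needed.
3 colors suffice: color red → {0, 3}; color blue → {1, 2, 5}; color green → {4}. Each edge has distinct colors on its endpoints.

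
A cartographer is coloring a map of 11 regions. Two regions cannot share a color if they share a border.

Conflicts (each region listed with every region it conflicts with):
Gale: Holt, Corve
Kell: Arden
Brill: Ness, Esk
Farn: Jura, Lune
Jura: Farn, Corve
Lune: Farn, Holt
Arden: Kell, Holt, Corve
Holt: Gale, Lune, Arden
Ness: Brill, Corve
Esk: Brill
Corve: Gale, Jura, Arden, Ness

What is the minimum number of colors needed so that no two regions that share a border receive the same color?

Kell and Arden conflict, so at least 2 colors are needed.
2 colors suffice: color 1 → {Kell, Brill, Farn, Holt, Corve}; color 2 → {Gale, Jura, Lune, Arden, Ness, Esk}. No two conflicting regions share a color.

2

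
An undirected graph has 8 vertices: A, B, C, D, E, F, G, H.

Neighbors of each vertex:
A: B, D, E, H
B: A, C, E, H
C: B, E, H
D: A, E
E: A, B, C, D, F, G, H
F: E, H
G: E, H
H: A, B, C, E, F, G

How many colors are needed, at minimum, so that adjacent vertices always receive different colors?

4

A, B, E, H are mutually adjacent (a clique of size 4), so at least 4 colors are needed.
4 colors suffice: A=3, B=4, C=3, D=2, E=1, F=3, G=3, H=2. Each edge has distinct colors on its endpoints.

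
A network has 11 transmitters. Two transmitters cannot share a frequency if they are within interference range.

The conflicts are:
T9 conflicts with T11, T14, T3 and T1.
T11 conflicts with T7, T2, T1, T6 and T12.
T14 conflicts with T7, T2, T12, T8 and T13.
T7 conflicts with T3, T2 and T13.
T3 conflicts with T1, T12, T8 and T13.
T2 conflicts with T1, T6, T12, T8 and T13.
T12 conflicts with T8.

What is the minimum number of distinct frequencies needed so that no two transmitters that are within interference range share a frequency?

T14, T2, T12, T8 pairwise conflict, so at least 4 frequencies are needed.
Using 4 frequencies: T9=3, T11=2, T14=2, T7=3, T3=1, T2=1, T1=4, T6=3, T12=3, T8=4, T13=4. Every pair that conflicts lands in different frequencies.

4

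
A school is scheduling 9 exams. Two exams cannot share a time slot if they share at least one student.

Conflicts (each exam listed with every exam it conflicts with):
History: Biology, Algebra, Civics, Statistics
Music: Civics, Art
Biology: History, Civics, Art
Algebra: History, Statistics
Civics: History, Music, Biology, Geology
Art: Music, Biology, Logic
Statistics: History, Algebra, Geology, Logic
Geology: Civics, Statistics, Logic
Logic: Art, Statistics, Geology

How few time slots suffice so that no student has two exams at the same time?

Statistics, Geology, Logic pairwise conflict, so at least 3 time slots are needed.
3 time slots suffice: time slot 1 → {Civics, Art, Statistics}; time slot 2 → {History, Music, Geology}; time slot 3 → {Biology, Algebra, Logic}. No two conflicting exams share a time slot.

3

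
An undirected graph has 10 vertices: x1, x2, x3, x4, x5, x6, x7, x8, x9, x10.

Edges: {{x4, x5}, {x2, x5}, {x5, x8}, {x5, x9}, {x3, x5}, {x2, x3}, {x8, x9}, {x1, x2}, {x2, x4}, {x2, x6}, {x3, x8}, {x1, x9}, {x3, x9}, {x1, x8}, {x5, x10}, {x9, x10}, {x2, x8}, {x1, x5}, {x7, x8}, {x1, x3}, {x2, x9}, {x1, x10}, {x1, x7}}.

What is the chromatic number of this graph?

6

x1, x2, x3, x5, x8, x9 are pairwise adjacent (a clique of size 6), so at least 6 colors are needed.
6 colors suffice: color 1 → {x1, x4, x6}; color 2 → {x5, x7}; color 3 → {x2, x10}; color 4 → {x8}; color 5 → {x9}; color 6 → {x3}. No two adjacent vertices share a color.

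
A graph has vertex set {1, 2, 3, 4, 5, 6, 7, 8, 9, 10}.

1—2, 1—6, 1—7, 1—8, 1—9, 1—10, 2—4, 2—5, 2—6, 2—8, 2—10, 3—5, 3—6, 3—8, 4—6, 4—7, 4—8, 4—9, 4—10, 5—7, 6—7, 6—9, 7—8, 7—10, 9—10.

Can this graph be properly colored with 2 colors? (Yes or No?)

No

1, 2, 6 form a triangle, so at least 3 colors are needed.
So 2 colors are not enough.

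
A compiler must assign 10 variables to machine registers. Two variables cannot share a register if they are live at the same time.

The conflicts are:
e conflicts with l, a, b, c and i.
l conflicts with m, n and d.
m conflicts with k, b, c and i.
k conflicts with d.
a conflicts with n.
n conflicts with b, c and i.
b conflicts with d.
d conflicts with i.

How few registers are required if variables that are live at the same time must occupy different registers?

2

a and n conflict, so at least 2 registers are needed.
A valid assignment using 2 registers: e=1, l=2, m=1, k=2, a=2, n=1, b=2, d=1, c=2, i=2. No two conflicting variables share a register.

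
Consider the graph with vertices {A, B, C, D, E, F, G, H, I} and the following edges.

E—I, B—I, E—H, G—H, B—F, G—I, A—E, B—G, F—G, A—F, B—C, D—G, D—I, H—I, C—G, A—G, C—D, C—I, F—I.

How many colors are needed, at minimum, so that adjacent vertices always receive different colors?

B, F, G, I are pairwise adjacent (a clique of size 4), so at least 4 colors are needed.
A valid assignment using 4 colors: A=2, B=4, C=3, D=4, E=1, F=3, G=1, H=3, I=2. Each edge has distinct colors on its endpoints.

4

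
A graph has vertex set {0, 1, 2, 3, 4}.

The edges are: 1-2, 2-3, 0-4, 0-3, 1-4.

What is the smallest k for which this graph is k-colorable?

3

The cycle 3-2-1-4-0-3 has odd length 5, so it cannot be 2-colored; at least 3 colors are needed.
3 colors suffice: 0=a, 1=a, 2=b, 3=c, 4=b. Each edge has distinct colors on its endpoints.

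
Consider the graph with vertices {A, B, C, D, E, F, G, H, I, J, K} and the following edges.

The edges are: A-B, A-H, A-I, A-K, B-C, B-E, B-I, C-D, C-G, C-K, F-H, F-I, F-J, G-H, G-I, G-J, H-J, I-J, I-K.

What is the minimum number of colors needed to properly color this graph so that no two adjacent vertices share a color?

F, H, J form a triangle, so at least 3 colors are needed.
A valid assignment using 3 colors: A=3, B=2, C=1, D=2, E=1, F=3, G=3, H=1, I=1, J=2, K=2. Each edge has distinct colors on its endpoints.

3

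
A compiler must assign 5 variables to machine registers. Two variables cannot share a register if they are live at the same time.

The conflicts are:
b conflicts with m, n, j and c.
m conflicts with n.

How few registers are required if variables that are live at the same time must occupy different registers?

b, m, n all conflict with each other, so at least 3 registers are needed.
Using 3 registers: b=1, m=3, n=2, j=2, c=2. No two conflicting variables share a register.

3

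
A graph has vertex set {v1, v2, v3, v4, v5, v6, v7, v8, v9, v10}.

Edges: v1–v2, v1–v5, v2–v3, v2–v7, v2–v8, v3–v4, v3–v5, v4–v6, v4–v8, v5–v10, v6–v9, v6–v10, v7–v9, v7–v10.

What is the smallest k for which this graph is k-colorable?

3

The cycle v10-v6-v4-v3-v5-v10 has odd length 5, so it cannot be 2-colored; at least 3 colors are needed.
One proper 3-coloring: v1=2, v2=1, v3=2, v4=1, v5=1, v6=2, v7=2, v8=2, v9=1, v10=3. Each edge has distinct colors on its endpoints.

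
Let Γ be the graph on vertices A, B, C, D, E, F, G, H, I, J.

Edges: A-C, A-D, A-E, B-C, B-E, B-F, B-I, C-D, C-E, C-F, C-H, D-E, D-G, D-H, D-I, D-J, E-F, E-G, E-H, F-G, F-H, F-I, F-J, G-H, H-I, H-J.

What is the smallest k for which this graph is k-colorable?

4

C, D, E, H form a clique, so at least 4 colors are needed.
One proper 4-coloring: A=1, B=1, C=4, D=3, E=2, F=3, G=4, H=1, I=2, J=2. Each edge has distinct colors on its endpoints.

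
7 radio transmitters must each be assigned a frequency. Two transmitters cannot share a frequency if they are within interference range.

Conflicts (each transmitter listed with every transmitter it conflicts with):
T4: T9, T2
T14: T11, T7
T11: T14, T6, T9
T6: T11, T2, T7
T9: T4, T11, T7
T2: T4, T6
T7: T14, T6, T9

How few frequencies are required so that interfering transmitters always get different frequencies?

3

The cycle T4-T9-T7-T6-T2-T4 has odd length 5, so it cannot be 2-colored; at least 3 frequencies are needed.
3 frequencies suffice: T4=3, T14=1, T11=2, T6=1, T9=1, T2=2, T7=2. Each listed conflict is separated.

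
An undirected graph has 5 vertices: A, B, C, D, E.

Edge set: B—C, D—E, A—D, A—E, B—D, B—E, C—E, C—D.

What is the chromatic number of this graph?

4

B, C, D, E form a clique, so at least 4 colors are needed.
4 colors suffice: color red → {D}; color blue → {E}; color green → {A, C}; color yellow → {B}. No two adjacent vertices share a color.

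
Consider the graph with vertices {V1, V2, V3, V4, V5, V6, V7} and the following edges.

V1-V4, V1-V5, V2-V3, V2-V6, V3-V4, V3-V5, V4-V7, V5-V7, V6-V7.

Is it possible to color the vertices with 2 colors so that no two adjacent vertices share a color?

The cycle V7-V5-V3-V2-V6-V7 has odd length 5, so it cannot be 2-colored; at least 3 colors are needed.
So 2 colors are not enough.

No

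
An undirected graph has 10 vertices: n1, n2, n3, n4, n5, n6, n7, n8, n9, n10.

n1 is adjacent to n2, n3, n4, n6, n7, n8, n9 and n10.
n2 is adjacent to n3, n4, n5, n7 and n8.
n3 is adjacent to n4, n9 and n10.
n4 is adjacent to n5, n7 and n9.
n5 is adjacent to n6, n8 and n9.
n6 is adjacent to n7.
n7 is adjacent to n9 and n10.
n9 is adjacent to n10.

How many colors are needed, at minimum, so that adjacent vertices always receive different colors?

4

n1, n4, n7, n9 are mutually adjacent (a clique of size 4), so at least 4 colors are needed.
4 colors suffice: n1=1, n2=2, n3=4, n4=3, n5=1, n6=2, n7=4, n8=3, n9=2, n10=3. Every edge joins two different colors.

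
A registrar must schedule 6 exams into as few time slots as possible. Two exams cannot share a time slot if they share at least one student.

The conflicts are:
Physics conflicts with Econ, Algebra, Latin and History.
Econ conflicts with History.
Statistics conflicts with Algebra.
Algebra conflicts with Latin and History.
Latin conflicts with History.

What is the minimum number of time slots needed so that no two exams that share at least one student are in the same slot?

4

Physics, Algebra, Latin, History are mutually in conflict, so at least 4 time slots are needed.
4 time slots suffice: time slot 1 → {Econ, Algebra}; time slot 2 → {Statistics, History}; time slot 3 → {Physics}; time slot 4 → {Latin}. No two conflicting exams share a time slot.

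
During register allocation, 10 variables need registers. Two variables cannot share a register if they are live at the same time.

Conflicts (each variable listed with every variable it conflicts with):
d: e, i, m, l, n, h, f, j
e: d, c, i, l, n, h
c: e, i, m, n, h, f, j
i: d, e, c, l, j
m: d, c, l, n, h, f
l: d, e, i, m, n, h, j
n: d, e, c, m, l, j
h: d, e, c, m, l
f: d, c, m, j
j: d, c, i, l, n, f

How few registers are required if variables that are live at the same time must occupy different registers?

d, e, l, n all conflict with each other, so at least 4 registers are needed.
A valid assignment using 4 registers: d=1, e=4, c=1, i=3, m=4, l=2, n=3, h=3, f=2, j=4. Every pair that conflicts lands in different registers.

4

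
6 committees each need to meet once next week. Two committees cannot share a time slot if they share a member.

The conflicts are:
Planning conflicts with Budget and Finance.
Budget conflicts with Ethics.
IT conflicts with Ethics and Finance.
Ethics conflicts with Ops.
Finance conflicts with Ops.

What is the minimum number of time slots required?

3

The cycle Ops-Finance-Planning-Budget-Ethics-Ops has odd length 5, so it cannot be 2-colored; at least 3 time slots are needed.
A valid assignment using 3 time slots: Planning=2, Budget=3, IT=2, Ethics=1, Finance=1, Ops=2. Every pair that conflicts lands in different time slots.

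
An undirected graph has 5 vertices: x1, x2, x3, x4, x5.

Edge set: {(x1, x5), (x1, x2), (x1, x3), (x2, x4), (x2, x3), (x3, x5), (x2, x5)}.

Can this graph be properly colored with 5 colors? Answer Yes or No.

Yes

The chromatic number is 4. x1, x2, x3, x5 are mutually adjacent (a clique of size 4), so at least 4 colors are needed.
4 colors suffice: x1=B, x2=R, x3=G, x4=B, x5=Y.
Since 5 ≥ 4, a proper 5-coloring certainly exists.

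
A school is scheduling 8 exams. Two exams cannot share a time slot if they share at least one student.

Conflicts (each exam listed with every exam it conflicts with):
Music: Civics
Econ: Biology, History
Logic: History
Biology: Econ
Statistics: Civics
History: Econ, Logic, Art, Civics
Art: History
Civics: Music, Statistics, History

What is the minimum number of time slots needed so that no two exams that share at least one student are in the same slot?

2

Logic and History conflict, so at least 2 time slots are needed.
Using 2 time slots: Music=1, Econ=2, Logic=2, Biology=1, Statistics=1, History=1, Art=2, Civics=2. Every pair that conflicts lands in different time slots.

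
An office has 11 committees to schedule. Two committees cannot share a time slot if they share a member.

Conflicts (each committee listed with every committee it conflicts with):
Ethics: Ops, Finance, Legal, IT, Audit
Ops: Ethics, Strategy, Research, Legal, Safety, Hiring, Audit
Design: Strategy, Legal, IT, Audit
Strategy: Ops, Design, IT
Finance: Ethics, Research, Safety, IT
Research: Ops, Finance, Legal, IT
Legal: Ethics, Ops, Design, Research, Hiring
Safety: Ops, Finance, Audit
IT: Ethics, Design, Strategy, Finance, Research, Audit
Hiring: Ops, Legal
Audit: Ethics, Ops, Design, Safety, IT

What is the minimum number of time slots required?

3

Ops, Safety, Audit are mutually in conflict, so at least 3 time slots are needed.
A valid assignment using 3 time slots: Ethics=2, Ops=1, Design=2, Strategy=3, Finance=3, Research=2, Legal=3, Safety=2, IT=1, Hiring=2, Audit=3. No two conflicting committees share a time slot.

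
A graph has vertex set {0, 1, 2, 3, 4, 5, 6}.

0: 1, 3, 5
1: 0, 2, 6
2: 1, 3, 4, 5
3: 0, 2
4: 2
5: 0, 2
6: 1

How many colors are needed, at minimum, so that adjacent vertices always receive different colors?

2 and 4 are adjacent, so at least 2 colors are needed.
2 colors suffice: color a → {0, 2, 6}; color b → {1, 3, 4, 5}. Each edge has distinct colors on its endpoints.

2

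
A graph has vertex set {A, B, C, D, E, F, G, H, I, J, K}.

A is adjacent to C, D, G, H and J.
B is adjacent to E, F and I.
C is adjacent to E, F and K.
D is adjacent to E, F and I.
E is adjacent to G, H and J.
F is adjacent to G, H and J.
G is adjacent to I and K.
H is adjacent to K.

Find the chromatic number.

A and J are adjacent, so at least 2 colors are needed.
2 colors suffice: color red → {A, E, F, I, K}; color blue → {B, C, D, G, H, J}. Each edge has distinct colors on its endpoints.

2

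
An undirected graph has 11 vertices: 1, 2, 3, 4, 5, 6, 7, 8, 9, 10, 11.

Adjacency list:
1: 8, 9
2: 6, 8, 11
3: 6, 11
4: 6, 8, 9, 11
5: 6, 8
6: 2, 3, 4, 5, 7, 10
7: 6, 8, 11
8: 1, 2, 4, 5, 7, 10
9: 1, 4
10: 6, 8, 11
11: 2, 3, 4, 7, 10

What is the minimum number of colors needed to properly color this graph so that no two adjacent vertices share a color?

7 and 11 are adjacent, so at least 2 colors are needed.
2 colors suffice: 1=blue, 2=blue, 3=blue, 4=blue, 5=blue, 6=red, 7=blue, 8=red, 9=red, 10=blue, 11=red. Each edge has distinct colors on its endpoints.

2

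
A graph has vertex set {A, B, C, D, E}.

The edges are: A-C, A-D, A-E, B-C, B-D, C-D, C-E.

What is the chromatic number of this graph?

B, C, D are mutually adjacent, so at least 3 colors are needed.
3 colors suffice: color 1 → {C}; color 2 → {D, E}; color 3 → {A, B}. No two adjacent vertices share a color.

3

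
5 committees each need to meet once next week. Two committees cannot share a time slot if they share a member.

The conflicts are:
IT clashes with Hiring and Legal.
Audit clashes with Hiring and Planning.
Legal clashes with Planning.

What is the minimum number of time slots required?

3

The cycle Legal-IT-Hiring-Audit-Planning-Legal has odd length 5, so it cannot be 2-colored; at least 3 time slots are needed.
3 time slots suffice: IT=3, Audit=2, Hiring=1, Legal=2, Planning=1. No two conflicting committees share a time slot.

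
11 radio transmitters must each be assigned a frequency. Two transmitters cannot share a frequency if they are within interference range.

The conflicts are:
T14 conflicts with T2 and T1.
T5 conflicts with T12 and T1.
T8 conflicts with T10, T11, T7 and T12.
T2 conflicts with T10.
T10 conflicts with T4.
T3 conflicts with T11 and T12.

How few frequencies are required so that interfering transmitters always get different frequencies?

The cycle T8-T12-T5-T1-T14-T2-T10-T8 has odd length 7, so it cannot be 2-colored; at least 3 frequencies are needed.
3 frequencies suffice: frequency 1 → {T8, T2, T4, T3, T1}; frequency 2 → {T14, T10, T11, T7, T12}; frequency 3 → {T5}. Each listed conflict is separated.

3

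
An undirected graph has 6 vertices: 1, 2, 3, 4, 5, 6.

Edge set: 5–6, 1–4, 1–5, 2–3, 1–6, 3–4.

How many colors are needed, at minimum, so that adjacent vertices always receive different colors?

1, 5, 6 are mutually adjacent, so at least 3 colors are needed.
3 colors suffice: 1=a, 2=b, 3=a, 4=b, 5=c, 6=b. No two adjacent vertices share a color.

3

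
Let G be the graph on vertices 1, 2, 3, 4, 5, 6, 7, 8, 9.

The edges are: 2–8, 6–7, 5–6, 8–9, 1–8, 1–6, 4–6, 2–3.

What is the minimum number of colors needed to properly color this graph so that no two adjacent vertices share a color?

2

5 and 6 are adjacent, so at least 2 colors are needed.
A valid assignment using 2 colors: 1=blue, 2=blue, 3=red, 4=blue, 5=blue, 6=red, 7=blue, 8=red, 9=blue. Every edge joins two different colors.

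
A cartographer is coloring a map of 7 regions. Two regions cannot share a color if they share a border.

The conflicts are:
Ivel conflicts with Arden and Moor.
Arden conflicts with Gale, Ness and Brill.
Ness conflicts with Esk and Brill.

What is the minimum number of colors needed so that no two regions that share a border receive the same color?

Arden, Ness, Brill are mutually in conflict, so at least 3 colors are needed.
3 colors suffice: color 1 → {Arden, Moor, Esk}; color 2 → {Ivel, Gale, Ness}; color 3 → {Brill}. Each listed conflict is separated.

3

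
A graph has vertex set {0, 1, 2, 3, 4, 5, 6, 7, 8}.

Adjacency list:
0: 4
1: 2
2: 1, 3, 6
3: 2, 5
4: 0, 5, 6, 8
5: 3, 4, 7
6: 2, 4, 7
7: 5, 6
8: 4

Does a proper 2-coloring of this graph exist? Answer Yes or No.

No

The cycle 2-6-4-5-3-2 has odd length 5, so it cannot be 2-colored; at least 3 colors are needed.
So 2 colors are not enough.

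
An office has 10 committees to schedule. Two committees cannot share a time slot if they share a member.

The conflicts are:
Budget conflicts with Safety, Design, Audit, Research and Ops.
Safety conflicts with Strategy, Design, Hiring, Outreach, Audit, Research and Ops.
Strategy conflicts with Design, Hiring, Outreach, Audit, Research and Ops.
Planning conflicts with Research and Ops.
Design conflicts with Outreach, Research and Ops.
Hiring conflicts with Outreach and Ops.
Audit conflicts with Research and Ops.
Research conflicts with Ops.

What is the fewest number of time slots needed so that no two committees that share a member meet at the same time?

Safety, Strategy, Audit, Research, Ops pairwise conflict, so at least 5 time slots are needed.
5 time slots suffice: Budget=3, Safety=1, Strategy=3, Planning=1, Design=5, Hiring=4, Outreach=2, Audit=5, Research=4, Ops=2. Every pair that conflicts lands in different time slots.

5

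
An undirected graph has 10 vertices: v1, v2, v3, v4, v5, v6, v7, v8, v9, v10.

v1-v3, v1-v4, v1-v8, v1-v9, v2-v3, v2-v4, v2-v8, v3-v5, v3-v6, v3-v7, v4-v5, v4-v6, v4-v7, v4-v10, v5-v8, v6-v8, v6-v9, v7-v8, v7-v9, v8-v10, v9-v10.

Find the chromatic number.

v3 and v5 are adjacent, so at least 2 colors are needed.
One proper 2-coloring: v1=2, v2=2, v3=1, v4=1, v5=2, v6=2, v7=2, v8=1, v9=1, v10=2. No two adjacent vertices share a color.

2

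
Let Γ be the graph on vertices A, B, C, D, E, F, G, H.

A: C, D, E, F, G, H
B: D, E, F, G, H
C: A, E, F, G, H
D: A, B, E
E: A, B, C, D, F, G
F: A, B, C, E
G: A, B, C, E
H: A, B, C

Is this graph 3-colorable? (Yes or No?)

A, C, E, G form a clique, so at least 4 colors are needed.
So 3 colors are not enough.

No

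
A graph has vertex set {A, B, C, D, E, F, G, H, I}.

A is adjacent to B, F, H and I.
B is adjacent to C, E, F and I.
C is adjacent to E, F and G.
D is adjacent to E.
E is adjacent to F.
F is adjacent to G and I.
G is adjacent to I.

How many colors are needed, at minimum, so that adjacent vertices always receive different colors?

B, C, E, F are mutually adjacent (a clique of size 4), so at least 4 colors are needed.
4 colors suffice: color 1 → {D, F, H}; color 2 → {B, G}; color 3 → {C, I}; color 4 → {A, E}. Every edge joins two different colors.

4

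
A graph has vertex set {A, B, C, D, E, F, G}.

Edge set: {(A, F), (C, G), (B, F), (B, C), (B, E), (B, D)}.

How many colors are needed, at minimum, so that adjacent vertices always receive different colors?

B and F are adjacent, so at least 2 colors are needed.
A valid assignment using 2 colors: A=1, B=1, C=2, D=2, E=2, F=2, G=1. No two adjacent vertices share a color.

2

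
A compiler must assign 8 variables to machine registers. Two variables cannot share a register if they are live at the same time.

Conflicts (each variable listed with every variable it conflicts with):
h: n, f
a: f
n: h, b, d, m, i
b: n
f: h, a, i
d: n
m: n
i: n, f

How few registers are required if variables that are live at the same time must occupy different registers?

n and i conflict, so at least 2 registers are needed.
2 registers suffice: h=2, a=2, n=1, b=2, f=1, d=2, m=2, i=2. No two conflicting variables share a register.

2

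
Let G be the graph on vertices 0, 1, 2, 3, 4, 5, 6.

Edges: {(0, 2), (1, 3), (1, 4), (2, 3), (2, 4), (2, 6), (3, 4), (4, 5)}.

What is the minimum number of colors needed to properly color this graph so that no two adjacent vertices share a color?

3

2, 3, 4 form a triangle, so at least 3 colors are needed.
3 colors suffice: 0=b, 1=a, 2=a, 3=c, 4=b, 5=a, 6=b. Each edge has distinct colors on its endpoints.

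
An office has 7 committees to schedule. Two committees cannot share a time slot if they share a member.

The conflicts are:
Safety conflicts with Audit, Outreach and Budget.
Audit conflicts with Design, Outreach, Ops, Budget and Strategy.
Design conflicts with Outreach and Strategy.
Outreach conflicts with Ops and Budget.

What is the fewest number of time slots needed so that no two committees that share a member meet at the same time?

4

Safety, Audit, Outreach, Budget pairwise conflict, so at least 4 time slots are needed.
4 time slots suffice: time slot 1 → {Audit}; time slot 2 → {Outreach, Strategy}; time slot 3 → {Design, Ops, Budget}; time slot 4 → {Safety}. Every pair that conflicts lands in different time slots.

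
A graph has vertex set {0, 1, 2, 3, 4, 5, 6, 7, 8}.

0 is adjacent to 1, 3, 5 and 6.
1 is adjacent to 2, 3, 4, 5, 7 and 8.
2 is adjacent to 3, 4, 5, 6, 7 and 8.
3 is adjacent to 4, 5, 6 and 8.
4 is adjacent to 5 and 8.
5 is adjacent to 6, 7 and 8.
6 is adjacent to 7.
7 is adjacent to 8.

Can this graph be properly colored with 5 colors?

1, 2, 3, 4, 5, 8 are mutually adjacent (a clique of size 6), so at least 6 colors are needed.
So 5 colors are not enough.

No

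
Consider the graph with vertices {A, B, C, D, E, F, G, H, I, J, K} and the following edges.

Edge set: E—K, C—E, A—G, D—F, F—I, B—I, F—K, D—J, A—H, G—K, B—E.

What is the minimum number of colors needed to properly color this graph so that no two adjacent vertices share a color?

The cycle E-K-F-I-B-E has odd length 5, so it cannot be 2-colored; at least 3 colors are needed.
3 colors suffice: color 1 → {E, F, G, H, J}; color 2 → {A, B, C, D, K}; color 3 → {I}. Every edge joins two different colors.

3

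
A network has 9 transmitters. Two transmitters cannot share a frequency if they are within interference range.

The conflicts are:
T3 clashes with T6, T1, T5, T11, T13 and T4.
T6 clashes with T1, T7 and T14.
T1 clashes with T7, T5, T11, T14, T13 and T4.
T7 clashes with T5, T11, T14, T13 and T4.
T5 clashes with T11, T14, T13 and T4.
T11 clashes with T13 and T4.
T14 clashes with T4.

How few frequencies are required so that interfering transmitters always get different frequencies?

T3, T1, T5, T11, T13 pairwise conflict, so at least 5 frequencies are needed.
5 frequencies suffice: frequency 1 → {T1}; frequency 2 → {T3, T7}; frequency 3 → {T6, T5}; frequency 4 → {T11, T14}; frequency 5 → {T13, T4}. Every pair that conflicts lands in different frequencies.

5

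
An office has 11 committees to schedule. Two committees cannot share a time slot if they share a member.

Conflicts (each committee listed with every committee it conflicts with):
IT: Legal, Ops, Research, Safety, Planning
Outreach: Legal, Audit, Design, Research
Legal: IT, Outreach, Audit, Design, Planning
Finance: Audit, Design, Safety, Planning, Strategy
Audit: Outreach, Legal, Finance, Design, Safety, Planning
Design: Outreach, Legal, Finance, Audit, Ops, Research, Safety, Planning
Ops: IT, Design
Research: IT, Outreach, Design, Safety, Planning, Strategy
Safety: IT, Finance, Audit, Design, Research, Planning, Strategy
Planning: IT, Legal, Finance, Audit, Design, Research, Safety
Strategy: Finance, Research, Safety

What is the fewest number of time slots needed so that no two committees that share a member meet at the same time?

5

Finance, Audit, Design, Safety, Planning are mutually in conflict, so at least 5 time slots are needed.
A valid assignment using 5 time slots: IT=1, Outreach=2, Legal=3, Finance=5, Audit=4, Design=1, Ops=2, Research=4, Safety=3, Planning=2, Strategy=1. Every pair that conflicts lands in different time slots.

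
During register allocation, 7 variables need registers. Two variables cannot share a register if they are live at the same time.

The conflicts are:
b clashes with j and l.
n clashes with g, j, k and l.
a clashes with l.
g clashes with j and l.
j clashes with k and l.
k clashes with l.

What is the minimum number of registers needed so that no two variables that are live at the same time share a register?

4

n, g, j, l pairwise conflict, so at least 4 registers are needed.
4 registers suffice: b=3, n=3, a=2, g=4, j=2, k=4, l=1. Every pair that conflicts lands in different registers.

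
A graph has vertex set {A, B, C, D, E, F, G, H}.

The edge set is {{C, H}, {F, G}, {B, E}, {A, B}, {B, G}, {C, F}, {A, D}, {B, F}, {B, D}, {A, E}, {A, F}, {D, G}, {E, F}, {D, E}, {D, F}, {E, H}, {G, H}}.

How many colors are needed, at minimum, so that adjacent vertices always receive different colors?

5

A, B, D, E, F are mutually adjacent (a clique of size 5), so at least 5 colors are needed.
5 colors suffice: A=purple, B=yellow, C=blue, D=blue, E=green, F=red, G=green, H=red. No two adjacent vertices share a color.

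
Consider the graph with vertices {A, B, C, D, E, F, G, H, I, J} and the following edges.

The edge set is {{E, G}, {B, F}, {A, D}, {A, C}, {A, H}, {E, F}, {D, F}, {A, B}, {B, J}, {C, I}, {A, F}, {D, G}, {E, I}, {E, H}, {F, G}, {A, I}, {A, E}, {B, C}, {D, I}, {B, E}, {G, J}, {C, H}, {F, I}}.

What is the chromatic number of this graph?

4

A, E, F, I are mutually adjacent (a clique of size 4), so at least 4 colors are needed.
4 colors suffice: color red → {A, G}; color blue → {C, D, E, J}; color green → {F, H}; color yellow → {B, I}. No two adjacent vertices share a color.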